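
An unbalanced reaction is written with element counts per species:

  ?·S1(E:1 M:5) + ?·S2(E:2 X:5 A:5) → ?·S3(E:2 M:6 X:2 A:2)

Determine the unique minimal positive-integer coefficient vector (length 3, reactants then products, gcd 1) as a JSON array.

Coefficients: [6, 2, 5]

E: 6·1+2·2 = 10 | 5·2 = 10
M: 6·5+2·0 = 30 | 5·6 = 30
X: 6·0+2·5 = 10 | 5·2 = 10
A: 6·0+2·5 = 10 | 5·2 = 10
gcd(6,2,5) = 1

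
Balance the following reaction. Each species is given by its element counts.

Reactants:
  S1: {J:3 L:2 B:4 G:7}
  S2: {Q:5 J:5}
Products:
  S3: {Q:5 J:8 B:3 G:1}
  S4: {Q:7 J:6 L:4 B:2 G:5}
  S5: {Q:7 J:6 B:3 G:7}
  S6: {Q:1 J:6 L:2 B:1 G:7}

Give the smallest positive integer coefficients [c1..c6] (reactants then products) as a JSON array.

Coefficients: [3, 5, 2, 1, 1, 1]

Q: 3·0+5·5 = 25 | 2·5+1·7+1·7+1·1 = 25
J: 3·3+5·5 = 34 | 2·8+1·6+1·6+1·6 = 34
L: 3·2+5·0 = 6 | 2·0+1·4+1·0+1·2 = 6
B: 3·4+5·0 = 12 | 2·3+1·2+1·3+1·1 = 12
G: 3·7+5·0 = 21 | 2·1+1·5+1·7+1·7 = 21
gcd(3,5,2,1,1,1) = 1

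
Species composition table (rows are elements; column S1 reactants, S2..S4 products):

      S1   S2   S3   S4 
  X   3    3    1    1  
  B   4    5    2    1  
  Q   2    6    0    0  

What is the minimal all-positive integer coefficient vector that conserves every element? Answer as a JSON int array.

X: 3·3 = 9 | 1·3+1·1+5·1 = 9
B: 3·4 = 12 | 1·5+1·2+5·1 = 12
Q: 3·2 = 6 | 1·6+1·0+5·0 = 6
gcd(3,1,1,5) = 1

Coefficients: [3, 1, 1, 5]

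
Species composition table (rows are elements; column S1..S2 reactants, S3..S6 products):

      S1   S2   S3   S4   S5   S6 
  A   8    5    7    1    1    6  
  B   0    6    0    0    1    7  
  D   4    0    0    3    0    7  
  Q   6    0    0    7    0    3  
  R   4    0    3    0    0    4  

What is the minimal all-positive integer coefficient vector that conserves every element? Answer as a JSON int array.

A: 4·8+2·5 = 42 | 4·7+3·1+5·1+1·6 = 42
B: 4·0+2·6 = 12 | 4·0+3·0+5·1+1·7 = 12
D: 4·4+2·0 = 16 | 4·0+3·3+5·0+1·7 = 16
Q: 4·6+2·0 = 24 | 4·0+3·7+5·0+1·3 = 24
R: 4·4+2·0 = 16 | 4·3+3·0+5·0+1·4 = 16
gcd(4,2,4,3,5,1) = 1

Coefficients: [4, 2, 4, 3, 5, 1]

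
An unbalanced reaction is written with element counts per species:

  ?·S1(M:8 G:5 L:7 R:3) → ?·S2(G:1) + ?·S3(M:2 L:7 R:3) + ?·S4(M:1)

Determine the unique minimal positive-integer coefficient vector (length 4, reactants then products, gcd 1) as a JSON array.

Coefficients: [1, 5, 1, 6]

M: 1·8 = 8 | 5·0+1·2+6·1 = 8
G: 1·5 = 5 | 5·1+1·0+6·0 = 5
L: 1·7 = 7 | 5·0+1·7+6·0 = 7
R: 1·3 = 3 | 5·0+1·3+6·0 = 3
gcd(1,5,1,6) = 1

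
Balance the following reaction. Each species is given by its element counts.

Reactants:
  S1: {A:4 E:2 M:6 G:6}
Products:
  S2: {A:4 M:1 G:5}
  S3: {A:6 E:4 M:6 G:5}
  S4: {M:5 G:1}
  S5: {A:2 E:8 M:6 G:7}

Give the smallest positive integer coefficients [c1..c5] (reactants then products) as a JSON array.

Coefficients: [6, 4, 1, 4, 1]

A: 6·4 = 24 | 4·4+1·6+4·0+1·2 = 24
E: 6·2 = 12 | 4·0+1·4+4·0+1·8 = 12
M: 6·6 = 36 | 4·1+1·6+4·5+1·6 = 36
G: 6·6 = 36 | 4·5+1·5+4·1+1·7 = 36
gcd(6,4,1,4,1) = 1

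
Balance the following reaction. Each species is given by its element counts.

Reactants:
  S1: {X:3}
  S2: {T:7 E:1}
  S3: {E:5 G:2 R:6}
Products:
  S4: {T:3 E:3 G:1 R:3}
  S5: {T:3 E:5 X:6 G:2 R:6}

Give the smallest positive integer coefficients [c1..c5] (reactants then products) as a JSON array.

Coefficients: [2, 3, 4, 6, 1]

T: 2·0+3·7+4·0 = 21 | 6·3+1·3 = 21
E: 2·0+3·1+4·5 = 23 | 6·3+1·5 = 23
X: 2·3+3·0+4·0 = 6 | 6·0+1·6 = 6
G: 2·0+3·0+4·2 = 8 | 6·1+1·2 = 8
R: 2·0+3·0+4·6 = 24 | 6·3+1·6 = 24
gcd(2,3,4,6,1) = 1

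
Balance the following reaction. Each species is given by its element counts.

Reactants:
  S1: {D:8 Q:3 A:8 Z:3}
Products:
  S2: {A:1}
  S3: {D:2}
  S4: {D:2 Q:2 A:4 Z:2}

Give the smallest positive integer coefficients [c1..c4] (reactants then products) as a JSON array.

Coefficients: [2, 4, 5, 3]

D: 2·8 = 16 | 4·0+5·2+3·2 = 16
Q: 2·3 = 6 | 4·0+5·0+3·2 = 6
A: 2·8 = 16 | 4·1+5·0+3·4 = 16
Z: 2·3 = 6 | 4·0+5·0+3·2 = 6
gcd(2,4,5,3) = 1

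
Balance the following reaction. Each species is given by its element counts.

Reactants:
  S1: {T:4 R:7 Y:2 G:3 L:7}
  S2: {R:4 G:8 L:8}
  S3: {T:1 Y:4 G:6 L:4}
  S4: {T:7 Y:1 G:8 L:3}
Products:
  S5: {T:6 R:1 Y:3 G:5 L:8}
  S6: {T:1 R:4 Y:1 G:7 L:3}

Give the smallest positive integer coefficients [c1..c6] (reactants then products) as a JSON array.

T: 3·4+2·0+3·1+3·7 = 36 | 5·6+6·1 = 36
R: 3·7+2·4+3·0+3·0 = 29 | 5·1+6·4 = 29
Y: 3·2+2·0+3·4+3·1 = 21 | 5·3+6·1 = 21
G: 3·3+2·8+3·6+3·8 = 67 | 5·5+6·7 = 67
L: 3·7+2·8+3·4+3·3 = 58 | 5·8+6·3 = 58
gcd(3,2,3,3,5,6) = 1

Coefficients: [3, 2, 3, 3, 5, 6]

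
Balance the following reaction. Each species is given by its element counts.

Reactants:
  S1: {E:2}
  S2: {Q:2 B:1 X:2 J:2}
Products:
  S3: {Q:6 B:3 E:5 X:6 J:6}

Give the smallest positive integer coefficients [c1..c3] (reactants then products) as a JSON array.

Coefficients: [5, 6, 2]

Q: 5·0+6·2 = 12 | 2·6 = 12
B: 5·0+6·1 = 6 | 2·3 = 6
E: 5·2+6·0 = 10 | 2·5 = 10
X: 5·0+6·2 = 12 | 2·6 = 12
J: 5·0+6·2 = 12 | 2·6 = 12
gcd(5,6,2) = 1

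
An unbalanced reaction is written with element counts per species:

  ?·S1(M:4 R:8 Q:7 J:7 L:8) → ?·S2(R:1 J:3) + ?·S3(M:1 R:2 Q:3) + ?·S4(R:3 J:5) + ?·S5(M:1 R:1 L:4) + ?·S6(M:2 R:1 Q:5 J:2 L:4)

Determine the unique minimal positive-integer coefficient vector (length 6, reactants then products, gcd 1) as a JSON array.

Coefficients: [4, 3, 6, 3, 6, 2]

M: 4·4 = 16 | 3·0+6·1+3·0+6·1+2·2 = 16
R: 4·8 = 32 | 3·1+6·2+3·3+6·1+2·1 = 32
Q: 4·7 = 28 | 3·0+6·3+3·0+6·0+2·5 = 28
J: 4·7 = 28 | 3·3+6·0+3·5+6·0+2·2 = 28
L: 4·8 = 32 | 3·0+6·0+3·0+6·4+2·4 = 32
gcd(4,3,6,3,6,2) = 1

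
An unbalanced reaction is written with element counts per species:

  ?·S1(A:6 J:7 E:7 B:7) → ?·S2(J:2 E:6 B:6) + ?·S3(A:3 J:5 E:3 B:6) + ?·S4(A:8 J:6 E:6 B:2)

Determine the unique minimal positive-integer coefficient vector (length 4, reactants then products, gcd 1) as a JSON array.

A: 6·6 = 36 | 2·0+4·3+3·8 = 36
J: 6·7 = 42 | 2·2+4·5+3·6 = 42
E: 6·7 = 42 | 2·6+4·3+3·6 = 42
B: 6·7 = 42 | 2·6+4·6+3·2 = 42
gcd(6,2,4,3) = 1

Coefficients: [6, 2, 4, 3]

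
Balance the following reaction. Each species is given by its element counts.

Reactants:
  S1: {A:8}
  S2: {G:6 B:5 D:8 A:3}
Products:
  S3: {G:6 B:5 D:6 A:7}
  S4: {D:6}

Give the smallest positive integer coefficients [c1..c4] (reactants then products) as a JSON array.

Coefficients: [3, 6, 6, 2]

G: 3·0+6·6 = 36 | 6·6+2·0 = 36
B: 3·0+6·5 = 30 | 6·5+2·0 = 30
D: 3·0+6·8 = 48 | 6·6+2·6 = 48
A: 3·8+6·3 = 42 | 6·7+2·0 = 42
gcd(3,6,6,2) = 1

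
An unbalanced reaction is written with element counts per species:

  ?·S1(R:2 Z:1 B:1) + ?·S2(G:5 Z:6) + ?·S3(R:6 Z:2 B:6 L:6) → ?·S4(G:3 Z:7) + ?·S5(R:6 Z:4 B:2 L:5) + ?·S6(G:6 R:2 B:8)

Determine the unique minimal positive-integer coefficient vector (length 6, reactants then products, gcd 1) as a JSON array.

G: 6·0+6·5+5·0 = 30 | 4·3+6·0+3·6 = 30
R: 6·2+6·0+5·6 = 42 | 4·0+6·6+3·2 = 42
Z: 6·1+6·6+5·2 = 52 | 4·7+6·4+3·0 = 52
B: 6·1+6·0+5·6 = 36 | 4·0+6·2+3·8 = 36
L: 6·0+6·0+5·6 = 30 | 4·0+6·5+3·0 = 30
gcd(6,6,5,4,6,3) = 1

Coefficients: [6, 6, 5, 4, 6, 3]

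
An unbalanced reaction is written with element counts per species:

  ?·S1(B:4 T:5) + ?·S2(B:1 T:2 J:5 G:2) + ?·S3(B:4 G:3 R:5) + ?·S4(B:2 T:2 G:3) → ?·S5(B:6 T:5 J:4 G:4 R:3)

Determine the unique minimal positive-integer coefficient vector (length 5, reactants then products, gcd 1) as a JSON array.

B: 3·4+4·1+3·4+1·2 = 30 | 5·6 = 30
T: 3·5+4·2+3·0+1·2 = 25 | 5·5 = 25
J: 3·0+4·5+3·0+1·0 = 20 | 5·4 = 20
G: 3·0+4·2+3·3+1·3 = 20 | 5·4 = 20
R: 3·0+4·0+3·5+1·0 = 15 | 5·3 = 15
gcd(3,4,3,1,5) = 1

Coefficients: [3, 4, 3, 1, 5]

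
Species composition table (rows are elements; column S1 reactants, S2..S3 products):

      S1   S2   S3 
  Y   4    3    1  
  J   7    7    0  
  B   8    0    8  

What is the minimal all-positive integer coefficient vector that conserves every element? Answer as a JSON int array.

Y: 1·4 = 4 | 1·3+1·1 = 4
J: 1·7 = 7 | 1·7+1·0 = 7
B: 1·8 = 8 | 1·0+1·8 = 8
gcd(1,1,1) = 1

Coefficients: [1, 1, 1]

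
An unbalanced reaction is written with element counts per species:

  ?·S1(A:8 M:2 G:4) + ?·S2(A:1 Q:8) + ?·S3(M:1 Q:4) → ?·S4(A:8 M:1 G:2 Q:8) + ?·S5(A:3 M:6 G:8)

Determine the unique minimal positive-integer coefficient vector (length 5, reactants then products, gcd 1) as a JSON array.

A: 4·8+3·1+2·0 = 35 | 4·8+1·3 = 35
M: 4·2+3·0+2·1 = 10 | 4·1+1·6 = 10
G: 4·4+3·0+2·0 = 16 | 4·2+1·8 = 16
Q: 4·0+3·8+2·4 = 32 | 4·8+1·0 = 32
gcd(4,3,2,4,1) = 1

Coefficients: [4, 3, 2, 4, 1]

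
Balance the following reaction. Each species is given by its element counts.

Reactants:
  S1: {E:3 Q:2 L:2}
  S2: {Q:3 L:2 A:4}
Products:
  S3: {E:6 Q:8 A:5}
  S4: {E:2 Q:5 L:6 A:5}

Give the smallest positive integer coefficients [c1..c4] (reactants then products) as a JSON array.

Coefficients: [4, 5, 1, 3]

E: 4·3+5·0 = 12 | 1·6+3·2 = 12
Q: 4·2+5·3 = 23 | 1·8+3·5 = 23
L: 4·2+5·2 = 18 | 1·0+3·6 = 18
A: 4·0+5·4 = 20 | 1·5+3·5 = 20
gcd(4,5,1,3) = 1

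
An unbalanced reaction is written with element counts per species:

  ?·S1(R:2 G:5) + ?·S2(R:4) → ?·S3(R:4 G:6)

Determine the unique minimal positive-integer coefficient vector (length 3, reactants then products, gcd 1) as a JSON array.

Coefficients: [6, 2, 5]

R: 6·2+2·4 = 20 | 5·4 = 20
G: 6·5+2·0 = 30 | 5·6 = 30
gcd(6,2,5) = 1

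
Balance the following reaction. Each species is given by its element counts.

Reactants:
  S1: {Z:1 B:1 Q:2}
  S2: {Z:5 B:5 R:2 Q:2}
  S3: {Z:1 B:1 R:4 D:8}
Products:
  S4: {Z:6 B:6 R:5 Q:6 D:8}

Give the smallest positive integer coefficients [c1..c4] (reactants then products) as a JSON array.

Z: 5·1+1·5+2·1 = 12 | 2·6 = 12
B: 5·1+1·5+2·1 = 12 | 2·6 = 12
R: 5·0+1·2+2·4 = 10 | 2·5 = 10
Q: 5·2+1·2+2·0 = 12 | 2·6 = 12
D: 5·0+1·0+2·8 = 16 | 2·8 = 16
gcd(5,1,2,2) = 1

Coefficients: [5, 1, 2, 2]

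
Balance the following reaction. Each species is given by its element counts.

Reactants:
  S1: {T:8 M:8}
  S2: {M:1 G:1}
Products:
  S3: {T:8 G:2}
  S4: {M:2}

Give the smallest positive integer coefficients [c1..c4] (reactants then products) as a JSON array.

T: 1·8+2·0 = 8 | 1·8+5·0 = 8
M: 1·8+2·1 = 10 | 1·0+5·2 = 10
G: 1·0+2·1 = 2 | 1·2+5·0 = 2
gcd(1,2,1,5) = 1

Coefficients: [1, 2, 1, 5]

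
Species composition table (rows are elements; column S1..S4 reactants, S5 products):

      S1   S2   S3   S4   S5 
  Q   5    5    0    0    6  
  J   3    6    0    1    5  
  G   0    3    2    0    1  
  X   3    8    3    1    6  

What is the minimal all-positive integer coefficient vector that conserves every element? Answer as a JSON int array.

Coefficients: [5, 1, 1, 4, 5]

Q: 5·5+1·5+1·0+4·0 = 30 | 5·6 = 30
J: 5·3+1·6+1·0+4·1 = 25 | 5·5 = 25
G: 5·0+1·3+1·2+4·0 = 5 | 5·1 = 5
X: 5·3+1·8+1·3+4·1 = 30 | 5·6 = 30
gcd(5,1,1,4,5) = 1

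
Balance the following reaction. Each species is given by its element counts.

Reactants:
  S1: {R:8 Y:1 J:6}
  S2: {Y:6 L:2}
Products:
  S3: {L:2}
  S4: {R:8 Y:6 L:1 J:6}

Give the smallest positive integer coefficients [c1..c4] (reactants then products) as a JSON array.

R: 6·8+5·0 = 48 | 2·0+6·8 = 48
Y: 6·1+5·6 = 36 | 2·0+6·6 = 36
L: 6·0+5·2 = 10 | 2·2+6·1 = 10
J: 6·6+5·0 = 36 | 2·0+6·6 = 36
gcd(6,5,2,6) = 1

Coefficients: [6, 5, 2, 6]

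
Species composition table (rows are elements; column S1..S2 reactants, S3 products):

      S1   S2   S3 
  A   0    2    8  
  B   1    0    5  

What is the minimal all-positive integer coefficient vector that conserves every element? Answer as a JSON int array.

A: 5·0+4·2 = 8 | 1·8 = 8
B: 5·1+4·0 = 5 | 1·5 = 5
gcd(5,4,1) = 1

Coefficients: [5, 4, 1]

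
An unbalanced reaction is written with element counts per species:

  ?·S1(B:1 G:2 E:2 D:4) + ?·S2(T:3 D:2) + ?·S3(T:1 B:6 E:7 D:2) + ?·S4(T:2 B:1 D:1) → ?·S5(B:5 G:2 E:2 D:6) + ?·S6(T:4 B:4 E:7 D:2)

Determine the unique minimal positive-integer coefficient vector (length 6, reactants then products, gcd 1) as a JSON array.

T: 4·0+1·3+5·1+6·2 = 20 | 4·0+5·4 = 20
B: 4·1+1·0+5·6+6·1 = 40 | 4·5+5·4 = 40
G: 4·2+1·0+5·0+6·0 = 8 | 4·2+5·0 = 8
E: 4·2+1·0+5·7+6·0 = 43 | 4·2+5·7 = 43
D: 4·4+1·2+5·2+6·1 = 34 | 4·6+5·2 = 34
gcd(4,1,5,6,4,5) = 1

Coefficients: [4, 1, 5, 6, 4, 5]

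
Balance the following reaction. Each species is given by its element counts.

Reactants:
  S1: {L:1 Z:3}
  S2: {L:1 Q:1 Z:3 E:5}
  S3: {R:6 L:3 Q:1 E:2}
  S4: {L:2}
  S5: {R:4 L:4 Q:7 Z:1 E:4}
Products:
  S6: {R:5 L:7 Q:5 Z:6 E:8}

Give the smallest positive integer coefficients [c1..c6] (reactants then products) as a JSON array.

Coefficients: [5, 6, 3, 5, 3, 6]

R: 5·0+6·0+3·6+5·0+3·4 = 30 | 6·5 = 30
L: 5·1+6·1+3·3+5·2+3·4 = 42 | 6·7 = 42
Q: 5·0+6·1+3·1+5·0+3·7 = 30 | 6·5 = 30
Z: 5·3+6·3+3·0+5·0+3·1 = 36 | 6·6 = 36
E: 5·0+6·5+3·2+5·0+3·4 = 48 | 6·8 = 48
gcd(5,6,3,5,3,6) = 1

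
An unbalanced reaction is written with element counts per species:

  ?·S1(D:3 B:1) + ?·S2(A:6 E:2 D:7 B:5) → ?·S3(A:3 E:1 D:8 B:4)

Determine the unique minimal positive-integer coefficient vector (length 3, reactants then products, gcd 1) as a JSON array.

A: 3·0+1·6 = 6 | 2·3 = 6
E: 3·0+1·2 = 2 | 2·1 = 2
D: 3·3+1·7 = 16 | 2·8 = 16
B: 3·1+1·5 = 8 | 2·4 = 8
gcd(3,1,2) = 1

Coefficients: [3, 1, 2]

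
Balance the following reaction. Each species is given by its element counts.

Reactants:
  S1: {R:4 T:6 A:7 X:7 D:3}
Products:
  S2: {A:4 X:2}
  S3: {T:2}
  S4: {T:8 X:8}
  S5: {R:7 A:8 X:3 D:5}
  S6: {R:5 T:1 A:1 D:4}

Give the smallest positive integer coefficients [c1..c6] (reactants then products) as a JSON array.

R: 6·4 = 24 | 6·0+5·0+3·0+2·7+2·5 = 24
T: 6·6 = 36 | 6·0+5·2+3·8+2·0+2·1 = 36
A: 6·7 = 42 | 6·4+5·0+3·0+2·8+2·1 = 42
X: 6·7 = 42 | 6·2+5·0+3·8+2·3+2·0 = 42
D: 6·3 = 18 | 6·0+5·0+3·0+2·5+2·4 = 18
gcd(6,6,5,3,2,2) = 1

Coefficients: [6, 6, 5, 3, 2, 2]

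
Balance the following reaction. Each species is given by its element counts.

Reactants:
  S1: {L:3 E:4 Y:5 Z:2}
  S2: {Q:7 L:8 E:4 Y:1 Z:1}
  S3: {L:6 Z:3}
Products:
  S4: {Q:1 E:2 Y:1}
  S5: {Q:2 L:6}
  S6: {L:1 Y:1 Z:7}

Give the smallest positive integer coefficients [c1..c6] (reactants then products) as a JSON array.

Coefficients: [1, 2, 1, 6, 4, 1]

Q: 1·0+2·7+1·0 = 14 | 6·1+4·2+1·0 = 14
L: 1·3+2·8+1·6 = 25 | 6·0+4·6+1·1 = 25
E: 1·4+2·4+1·0 = 12 | 6·2+4·0+1·0 = 12
Y: 1·5+2·1+1·0 = 7 | 6·1+4·0+1·1 = 7
Z: 1·2+2·1+1·3 = 7 | 6·0+4·0+1·7 = 7
gcd(1,2,1,6,4,1) = 1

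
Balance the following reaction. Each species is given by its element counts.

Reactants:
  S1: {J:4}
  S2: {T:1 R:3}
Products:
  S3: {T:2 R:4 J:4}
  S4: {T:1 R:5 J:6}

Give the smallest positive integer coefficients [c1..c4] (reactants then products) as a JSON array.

T: 5·0+6·1 = 6 | 2·2+2·1 = 6
R: 5·0+6·3 = 18 | 2·4+2·5 = 18
J: 5·4+6·0 = 20 | 2·4+2·6 = 20
gcd(5,6,2,2) = 1

Coefficients: [5, 6, 2, 2]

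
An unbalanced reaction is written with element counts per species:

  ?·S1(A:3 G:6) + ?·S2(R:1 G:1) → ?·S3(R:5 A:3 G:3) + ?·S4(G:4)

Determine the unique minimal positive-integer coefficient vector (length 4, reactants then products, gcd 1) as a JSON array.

R: 1·0+5·1 = 5 | 1·5+2·0 = 5
A: 1·3+5·0 = 3 | 1·3+2·0 = 3
G: 1·6+5·1 = 11 | 1·3+2·4 = 11
gcd(1,5,1,2) = 1

Coefficients: [1, 5, 1, 2]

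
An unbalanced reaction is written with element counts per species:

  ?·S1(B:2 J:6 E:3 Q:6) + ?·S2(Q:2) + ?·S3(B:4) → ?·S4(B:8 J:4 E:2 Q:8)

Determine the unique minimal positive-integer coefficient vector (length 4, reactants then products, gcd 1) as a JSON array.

Coefficients: [2, 6, 5, 3]

B: 2·2+6·0+5·4 = 24 | 3·8 = 24
J: 2·6+6·0+5·0 = 12 | 3·4 = 12
E: 2·3+6·0+5·0 = 6 | 3·2 = 6
Q: 2·6+6·2+5·0 = 24 | 3·8 = 24
gcd(2,6,5,3) = 1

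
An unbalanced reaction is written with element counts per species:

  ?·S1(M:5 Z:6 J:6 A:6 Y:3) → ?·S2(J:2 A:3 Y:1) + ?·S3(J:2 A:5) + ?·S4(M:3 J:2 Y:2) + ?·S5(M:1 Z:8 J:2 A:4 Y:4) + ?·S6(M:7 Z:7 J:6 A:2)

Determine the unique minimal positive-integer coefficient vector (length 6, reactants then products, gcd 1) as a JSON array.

M: 5·5 = 25 | 1·0+3·0+3·3+2·1+2·7 = 25
Z: 5·6 = 30 | 1·0+3·0+3·0+2·8+2·7 = 30
J: 5·6 = 30 | 1·2+3·2+3·2+2·2+2·6 = 30
A: 5·6 = 30 | 1·3+3·5+3·0+2·4+2·2 = 30
Y: 5·3 = 15 | 1·1+3·0+3·2+2·4+2·0 = 15
gcd(5,1,3,3,2,2) = 1

Coefficients: [5, 1, 3, 3, 2, 2]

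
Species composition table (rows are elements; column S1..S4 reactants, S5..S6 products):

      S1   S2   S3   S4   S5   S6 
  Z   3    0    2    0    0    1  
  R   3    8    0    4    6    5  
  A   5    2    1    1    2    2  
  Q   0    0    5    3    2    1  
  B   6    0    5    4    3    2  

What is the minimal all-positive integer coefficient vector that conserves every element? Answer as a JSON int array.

Coefficients: [1, 4, 1, 2, 3, 5]

Z: 1·3+4·0+1·2+2·0 = 5 | 3·0+5·1 = 5
R: 1·3+4·8+1·0+2·4 = 43 | 3·6+5·5 = 43
A: 1·5+4·2+1·1+2·1 = 16 | 3·2+5·2 = 16
Q: 1·0+4·0+1·5+2·3 = 11 | 3·2+5·1 = 11
B: 1·6+4·0+1·5+2·4 = 19 | 3·3+5·2 = 19
gcd(1,4,1,2,3,5) = 1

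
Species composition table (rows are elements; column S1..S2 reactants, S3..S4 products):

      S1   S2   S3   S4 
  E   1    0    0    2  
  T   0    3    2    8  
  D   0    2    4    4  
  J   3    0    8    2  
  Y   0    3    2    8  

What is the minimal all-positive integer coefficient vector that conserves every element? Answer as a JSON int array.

Coefficients: [4, 6, 1, 2]

E: 4·1+6·0 = 4 | 1·0+2·2 = 4
T: 4·0+6·3 = 18 | 1·2+2·8 = 18
D: 4·0+6·2 = 12 | 1·4+2·4 = 12
J: 4·3+6·0 = 12 | 1·8+2·2 = 12
Y: 4·0+6·3 = 18 | 1·2+2·8 = 18
gcd(4,6,1,2) = 1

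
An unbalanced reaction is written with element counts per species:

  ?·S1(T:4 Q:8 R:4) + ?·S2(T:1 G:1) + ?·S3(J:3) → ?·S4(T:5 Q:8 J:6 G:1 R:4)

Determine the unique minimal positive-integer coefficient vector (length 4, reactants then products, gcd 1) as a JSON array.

T: 1·4+1·1+2·0 = 5 | 1·5 = 5
Q: 1·8+1·0+2·0 = 8 | 1·8 = 8
J: 1·0+1·0+2·3 = 6 | 1·6 = 6
G: 1·0+1·1+2·0 = 1 | 1·1 = 1
R: 1·4+1·0+2·0 = 4 | 1·4 = 4
gcd(1,1,2,1) = 1

Coefficients: [1, 1, 2, 1]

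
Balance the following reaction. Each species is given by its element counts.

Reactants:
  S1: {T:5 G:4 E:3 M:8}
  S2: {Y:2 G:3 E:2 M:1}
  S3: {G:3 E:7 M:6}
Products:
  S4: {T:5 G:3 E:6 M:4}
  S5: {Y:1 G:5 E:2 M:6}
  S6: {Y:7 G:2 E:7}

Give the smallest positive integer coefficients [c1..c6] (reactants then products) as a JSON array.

Y: 3·0+6·2+2·0 = 12 | 3·0+5·1+1·7 = 12
T: 3·5+6·0+2·0 = 15 | 3·5+5·0+1·0 = 15
G: 3·4+6·3+2·3 = 36 | 3·3+5·5+1·2 = 36
E: 3·3+6·2+2·7 = 35 | 3·6+5·2+1·7 = 35
M: 3·8+6·1+2·6 = 42 | 3·4+5·6+1·0 = 42
gcd(3,6,2,3,5,1) = 1

Coefficients: [3, 6, 2, 3, 5, 1]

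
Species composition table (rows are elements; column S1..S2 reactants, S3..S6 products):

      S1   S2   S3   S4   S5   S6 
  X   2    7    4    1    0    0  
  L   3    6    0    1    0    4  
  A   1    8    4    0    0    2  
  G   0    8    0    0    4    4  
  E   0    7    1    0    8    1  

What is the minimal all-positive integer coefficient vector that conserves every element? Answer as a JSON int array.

Coefficients: [2, 2, 3, 6, 1, 3]

X: 2·2+2·7 = 18 | 3·4+6·1+1·0+3·0 = 18
L: 2·3+2·6 = 18 | 3·0+6·1+1·0+3·4 = 18
A: 2·1+2·8 = 18 | 3·4+6·0+1·0+3·2 = 18
G: 2·0+2·8 = 16 | 3·0+6·0+1·4+3·4 = 16
E: 2·0+2·7 = 14 | 3·1+6·0+1·8+3·1 = 14
gcd(2,2,3,6,1,3) = 1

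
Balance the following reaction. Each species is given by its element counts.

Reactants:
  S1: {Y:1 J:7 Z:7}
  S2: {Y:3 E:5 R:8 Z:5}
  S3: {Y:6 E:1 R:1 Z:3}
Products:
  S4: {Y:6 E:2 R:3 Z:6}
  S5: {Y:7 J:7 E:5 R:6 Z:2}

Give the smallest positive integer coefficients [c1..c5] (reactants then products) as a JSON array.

Coefficients: [1, 2, 5, 5, 1]

Y: 1·1+2·3+5·6 = 37 | 5·6+1·7 = 37
J: 1·7+2·0+5·0 = 7 | 5·0+1·7 = 7
E: 1·0+2·5+5·1 = 15 | 5·2+1·5 = 15
R: 1·0+2·8+5·1 = 21 | 5·3+1·6 = 21
Z: 1·7+2·5+5·3 = 32 | 5·6+1·2 = 32
gcd(1,2,5,5,1) = 1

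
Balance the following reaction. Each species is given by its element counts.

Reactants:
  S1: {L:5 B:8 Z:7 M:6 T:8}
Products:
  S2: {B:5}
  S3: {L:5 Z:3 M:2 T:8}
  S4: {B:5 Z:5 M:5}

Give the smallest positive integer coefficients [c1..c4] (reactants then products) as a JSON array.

L: 5·5 = 25 | 4·0+5·5+4·0 = 25
B: 5·8 = 40 | 4·5+5·0+4·5 = 40
Z: 5·7 = 35 | 4·0+5·3+4·5 = 35
M: 5·6 = 30 | 4·0+5·2+4·5 = 30
T: 5·8 = 40 | 4·0+5·8+4·0 = 40
gcd(5,4,5,4) = 1

Coefficients: [5, 4, 5, 4]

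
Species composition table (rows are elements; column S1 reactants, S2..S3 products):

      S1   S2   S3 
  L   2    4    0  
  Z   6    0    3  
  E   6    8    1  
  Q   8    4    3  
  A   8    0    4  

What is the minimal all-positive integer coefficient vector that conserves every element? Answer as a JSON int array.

Coefficients: [2, 1, 4]

L: 2·2 = 4 | 1·4+4·0 = 4
Z: 2·6 = 12 | 1·0+4·3 = 12
E: 2·6 = 12 | 1·8+4·1 = 12
Q: 2·8 = 16 | 1·4+4·3 = 16
A: 2·8 = 16 | 1·0+4·4 = 16
gcd(2,1,4) = 1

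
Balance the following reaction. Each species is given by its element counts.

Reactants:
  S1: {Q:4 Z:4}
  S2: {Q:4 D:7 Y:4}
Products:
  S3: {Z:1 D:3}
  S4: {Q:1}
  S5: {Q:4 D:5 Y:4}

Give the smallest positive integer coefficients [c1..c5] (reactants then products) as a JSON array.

Q: 1·4+6·4 = 28 | 4·0+4·1+6·4 = 28
Z: 1·4+6·0 = 4 | 4·1+4·0+6·0 = 4
D: 1·0+6·7 = 42 | 4·3+4·0+6·5 = 42
Y: 1·0+6·4 = 24 | 4·0+4·0+6·4 = 24
gcd(1,6,4,4,6) = 1

Coefficients: [1, 6, 4, 4, 6]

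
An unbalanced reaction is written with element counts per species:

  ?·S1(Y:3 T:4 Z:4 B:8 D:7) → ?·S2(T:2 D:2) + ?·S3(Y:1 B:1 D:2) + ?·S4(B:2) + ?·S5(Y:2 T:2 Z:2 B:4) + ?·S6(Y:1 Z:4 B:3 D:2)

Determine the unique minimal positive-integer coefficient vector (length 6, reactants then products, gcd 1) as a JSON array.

Coefficients: [4, 6, 5, 5, 2, 3]

Y: 4·3 = 12 | 6·0+5·1+5·0+2·2+3·1 = 12
T: 4·4 = 16 | 6·2+5·0+5·0+2·2+3·0 = 16
Z: 4·4 = 16 | 6·0+5·0+5·0+2·2+3·4 = 16
B: 4·8 = 32 | 6·0+5·1+5·2+2·4+3·3 = 32
D: 4·7 = 28 | 6·2+5·2+5·0+2·0+3·2 = 28
gcd(4,6,5,5,2,3) = 1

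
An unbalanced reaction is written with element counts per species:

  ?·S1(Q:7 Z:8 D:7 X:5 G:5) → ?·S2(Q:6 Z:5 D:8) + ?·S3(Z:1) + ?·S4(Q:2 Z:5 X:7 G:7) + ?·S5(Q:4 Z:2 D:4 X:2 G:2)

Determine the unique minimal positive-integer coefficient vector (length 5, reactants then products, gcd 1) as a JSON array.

Q: 4·7 = 28 | 2·6+6·0+2·2+3·4 = 28
Z: 4·8 = 32 | 2·5+6·1+2·5+3·2 = 32
D: 4·7 = 28 | 2·8+6·0+2·0+3·4 = 28
X: 4·5 = 20 | 2·0+6·0+2·7+3·2 = 20
G: 4·5 = 20 | 2·0+6·0+2·7+3·2 = 20
gcd(4,2,6,2,3) = 1

Coefficients: [4, 2, 6, 2, 3]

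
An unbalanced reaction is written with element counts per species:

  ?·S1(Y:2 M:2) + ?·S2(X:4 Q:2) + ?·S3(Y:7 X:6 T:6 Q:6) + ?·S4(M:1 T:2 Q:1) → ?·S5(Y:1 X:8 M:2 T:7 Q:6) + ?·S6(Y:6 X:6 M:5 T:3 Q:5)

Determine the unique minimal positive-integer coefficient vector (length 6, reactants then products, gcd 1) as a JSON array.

Coefficients: [6, 5, 1, 5, 1, 3]

Y: 6·2+5·0+1·7+5·0 = 19 | 1·1+3·6 = 19
X: 6·0+5·4+1·6+5·0 = 26 | 1·8+3·6 = 26
M: 6·2+5·0+1·0+5·1 = 17 | 1·2+3·5 = 17
T: 6·0+5·0+1·6+5·2 = 16 | 1·7+3·3 = 16
Q: 6·0+5·2+1·6+5·1 = 21 | 1·6+3·5 = 21
gcd(6,5,1,5,1,3) = 1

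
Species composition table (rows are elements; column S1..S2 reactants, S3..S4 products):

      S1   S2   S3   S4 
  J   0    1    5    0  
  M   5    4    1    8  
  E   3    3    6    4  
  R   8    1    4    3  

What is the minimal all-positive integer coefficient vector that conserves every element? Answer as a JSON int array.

J: 1·0+5·1 = 5 | 1·5+3·0 = 5
M: 1·5+5·4 = 25 | 1·1+3·8 = 25
E: 1·3+5·3 = 18 | 1·6+3·4 = 18
R: 1·8+5·1 = 13 | 1·4+3·3 = 13
gcd(1,5,1,3) = 1

Coefficients: [1, 5, 1, 3]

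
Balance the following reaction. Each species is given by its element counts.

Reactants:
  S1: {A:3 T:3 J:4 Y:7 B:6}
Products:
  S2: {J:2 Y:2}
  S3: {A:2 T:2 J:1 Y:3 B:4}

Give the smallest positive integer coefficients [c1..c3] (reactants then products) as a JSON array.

A: 4·3 = 12 | 5·0+6·2 = 12
T: 4·3 = 12 | 5·0+6·2 = 12
J: 4·4 = 16 | 5·2+6·1 = 16
Y: 4·7 = 28 | 5·2+6·3 = 28
B: 4·6 = 24 | 5·0+6·4 = 24
gcd(4,5,6) = 1

Coefficients: [4, 5, 6]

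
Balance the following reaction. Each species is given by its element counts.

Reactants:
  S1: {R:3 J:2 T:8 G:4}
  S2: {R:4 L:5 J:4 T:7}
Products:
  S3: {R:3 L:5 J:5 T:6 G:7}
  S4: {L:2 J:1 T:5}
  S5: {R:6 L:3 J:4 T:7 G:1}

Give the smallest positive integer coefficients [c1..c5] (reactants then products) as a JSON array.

R: 3·3+6·4 = 33 | 1·3+5·0+5·6 = 33
L: 3·0+6·5 = 30 | 1·5+5·2+5·3 = 30
J: 3·2+6·4 = 30 | 1·5+5·1+5·4 = 30
T: 3·8+6·7 = 66 | 1·6+5·5+5·7 = 66
G: 3·4+6·0 = 12 | 1·7+5·0+5·1 = 12
gcd(3,6,1,5,5) = 1

Coefficients: [3, 6, 1, 5, 5]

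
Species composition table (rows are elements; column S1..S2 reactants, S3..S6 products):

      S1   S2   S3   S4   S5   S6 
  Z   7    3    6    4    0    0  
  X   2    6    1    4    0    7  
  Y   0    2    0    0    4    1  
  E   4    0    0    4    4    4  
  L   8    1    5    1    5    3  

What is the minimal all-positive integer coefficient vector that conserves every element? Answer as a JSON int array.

Coefficients: [5, 3, 6, 2, 1, 2]

Z: 5·7+3·3 = 44 | 6·6+2·4+1·0+2·0 = 44
X: 5·2+3·6 = 28 | 6·1+2·4+1·0+2·7 = 28
Y: 5·0+3·2 = 6 | 6·0+2·0+1·4+2·1 = 6
E: 5·4+3·0 = 20 | 6·0+2·4+1·4+2·4 = 20
L: 5·8+3·1 = 43 | 6·5+2·1+1·5+2·3 = 43
gcd(5,3,6,2,1,2) = 1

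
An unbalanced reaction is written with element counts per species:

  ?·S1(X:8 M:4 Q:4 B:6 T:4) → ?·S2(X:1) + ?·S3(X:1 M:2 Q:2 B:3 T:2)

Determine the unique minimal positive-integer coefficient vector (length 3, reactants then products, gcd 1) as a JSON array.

X: 1·8 = 8 | 6·1+2·1 = 8
M: 1·4 = 4 | 6·0+2·2 = 4
Q: 1·4 = 4 | 6·0+2·2 = 4
B: 1·6 = 6 | 6·0+2·3 = 6
T: 1·4 = 4 | 6·0+2·2 = 4
gcd(1,6,2) = 1

Coefficients: [1, 6, 2]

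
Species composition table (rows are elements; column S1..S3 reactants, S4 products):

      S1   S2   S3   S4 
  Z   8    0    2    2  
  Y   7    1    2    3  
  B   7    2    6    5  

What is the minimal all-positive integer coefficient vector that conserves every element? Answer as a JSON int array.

Coefficients: [1, 6, 1, 5]

Z: 1·8+6·0+1·2 = 10 | 5·2 = 10
Y: 1·7+6·1+1·2 = 15 | 5·3 = 15
B: 1·7+6·2+1·6 = 25 | 5·5 = 25
gcd(1,6,1,5) = 1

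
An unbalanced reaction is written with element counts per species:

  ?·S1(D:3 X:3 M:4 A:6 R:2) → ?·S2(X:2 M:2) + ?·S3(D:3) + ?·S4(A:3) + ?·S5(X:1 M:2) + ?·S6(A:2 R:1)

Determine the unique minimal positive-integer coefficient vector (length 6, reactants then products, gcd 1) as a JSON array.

Coefficients: [3, 3, 3, 2, 3, 6]

D: 3·3 = 9 | 3·0+3·3+2·0+3·0+6·0 = 9
X: 3·3 = 9 | 3·2+3·0+2·0+3·1+6·0 = 9
M: 3·4 = 12 | 3·2+3·0+2·0+3·2+6·0 = 12
A: 3·6 = 18 | 3·0+3·0+2·3+3·0+6·2 = 18
R: 3·2 = 6 | 3·0+3·0+2·0+3·0+6·1 = 6
gcd(3,3,3,2,3,6) = 1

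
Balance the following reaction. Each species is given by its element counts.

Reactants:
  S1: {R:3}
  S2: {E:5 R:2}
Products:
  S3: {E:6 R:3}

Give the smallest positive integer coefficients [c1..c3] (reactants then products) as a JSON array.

Coefficients: [1, 6, 5]

E: 1·0+6·5 = 30 | 5·6 = 30
R: 1·3+6·2 = 15 | 5·3 = 15
gcd(1,6,5) = 1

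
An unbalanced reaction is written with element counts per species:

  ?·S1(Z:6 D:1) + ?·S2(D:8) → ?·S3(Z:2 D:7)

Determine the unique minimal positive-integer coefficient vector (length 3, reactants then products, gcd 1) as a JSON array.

Z: 2·6+5·0 = 12 | 6·2 = 12
D: 2·1+5·8 = 42 | 6·7 = 42
gcd(2,5,6) = 1

Coefficients: [2, 5, 6]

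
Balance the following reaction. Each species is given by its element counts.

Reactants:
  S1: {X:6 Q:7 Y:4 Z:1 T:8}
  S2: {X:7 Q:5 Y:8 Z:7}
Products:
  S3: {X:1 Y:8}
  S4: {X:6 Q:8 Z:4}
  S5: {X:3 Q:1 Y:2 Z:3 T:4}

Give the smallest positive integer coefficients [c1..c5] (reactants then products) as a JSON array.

Coefficients: [3, 5, 5, 5, 6]

X: 3·6+5·7 = 53 | 5·1+5·6+6·3 = 53
Q: 3·7+5·5 = 46 | 5·0+5·8+6·1 = 46
Y: 3·4+5·8 = 52 | 5·8+5·0+6·2 = 52
Z: 3·1+5·7 = 38 | 5·0+5·4+6·3 = 38
T: 3·8+5·0 = 24 | 5·0+5·0+6·4 = 24
gcd(3,5,5,5,6) = 1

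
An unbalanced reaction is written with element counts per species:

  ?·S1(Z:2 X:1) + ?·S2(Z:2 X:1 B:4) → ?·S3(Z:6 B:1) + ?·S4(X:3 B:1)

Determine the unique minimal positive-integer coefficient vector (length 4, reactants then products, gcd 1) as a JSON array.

Coefficients: [5, 1, 2, 2]

Z: 5·2+1·2 = 12 | 2·6+2·0 = 12
X: 5·1+1·1 = 6 | 2·0+2·3 = 6
B: 5·0+1·4 = 4 | 2·1+2·1 = 4
gcd(5,1,2,2) = 1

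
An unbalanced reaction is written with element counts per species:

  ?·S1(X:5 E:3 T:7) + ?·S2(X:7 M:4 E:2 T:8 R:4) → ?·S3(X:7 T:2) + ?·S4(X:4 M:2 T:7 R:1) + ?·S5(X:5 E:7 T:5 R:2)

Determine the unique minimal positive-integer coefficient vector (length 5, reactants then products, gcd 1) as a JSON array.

X: 5·5+3·7 = 46 | 1·7+6·4+3·5 = 46
M: 5·0+3·4 = 12 | 1·0+6·2+3·0 = 12
E: 5·3+3·2 = 21 | 1·0+6·0+3·7 = 21
T: 5·7+3·8 = 59 | 1·2+6·7+3·5 = 59
R: 5·0+3·4 = 12 | 1·0+6·1+3·2 = 12
gcd(5,3,1,6,3) = 1

Coefficients: [5, 3, 1, 6, 3]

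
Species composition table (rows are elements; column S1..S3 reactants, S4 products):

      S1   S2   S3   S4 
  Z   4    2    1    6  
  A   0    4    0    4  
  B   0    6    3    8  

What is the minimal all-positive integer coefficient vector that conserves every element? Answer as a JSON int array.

Z: 5·4+6·2+4·1 = 36 | 6·6 = 36
A: 5·0+6·4+4·0 = 24 | 6·4 = 24
B: 5·0+6·6+4·3 = 48 | 6·8 = 48
gcd(5,6,4,6) = 1

Coefficients: [5, 6, 4, 6]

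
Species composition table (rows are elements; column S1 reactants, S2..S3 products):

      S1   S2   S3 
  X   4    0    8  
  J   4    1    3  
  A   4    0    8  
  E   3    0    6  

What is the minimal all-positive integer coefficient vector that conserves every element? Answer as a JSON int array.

Coefficients: [2, 5, 1]

X: 2·4 = 8 | 5·0+1·8 = 8
J: 2·4 = 8 | 5·1+1·3 = 8
A: 2·4 = 8 | 5·0+1·8 = 8
E: 2·3 = 6 | 5·0+1·6 = 6
gcd(2,5,1) = 1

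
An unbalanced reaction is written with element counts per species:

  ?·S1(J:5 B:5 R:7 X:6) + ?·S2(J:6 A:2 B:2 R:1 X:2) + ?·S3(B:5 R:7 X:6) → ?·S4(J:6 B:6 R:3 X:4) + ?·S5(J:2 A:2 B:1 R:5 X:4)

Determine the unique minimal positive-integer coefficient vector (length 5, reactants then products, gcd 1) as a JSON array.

Coefficients: [2, 5, 3, 5, 5]

J: 2·5+5·6+3·0 = 40 | 5·6+5·2 = 40
A: 2·0+5·2+3·0 = 10 | 5·0+5·2 = 10
B: 2·5+5·2+3·5 = 35 | 5·6+5·1 = 35
R: 2·7+5·1+3·7 = 40 | 5·3+5·5 = 40
X: 2·6+5·2+3·6 = 40 | 5·4+5·4 = 40
gcd(2,5,3,5,5) = 1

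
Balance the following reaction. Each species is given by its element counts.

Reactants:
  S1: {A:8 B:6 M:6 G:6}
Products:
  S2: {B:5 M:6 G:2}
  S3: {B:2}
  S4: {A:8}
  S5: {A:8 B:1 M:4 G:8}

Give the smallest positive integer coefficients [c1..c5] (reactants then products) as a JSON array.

A: 5·8 = 40 | 3·0+6·0+2·8+3·8 = 40
B: 5·6 = 30 | 3·5+6·2+2·0+3·1 = 30
M: 5·6 = 30 | 3·6+6·0+2·0+3·4 = 30
G: 5·6 = 30 | 3·2+6·0+2·0+3·8 = 30
gcd(5,3,6,2,3) = 1

Coefficients: [5, 3, 6, 2, 3]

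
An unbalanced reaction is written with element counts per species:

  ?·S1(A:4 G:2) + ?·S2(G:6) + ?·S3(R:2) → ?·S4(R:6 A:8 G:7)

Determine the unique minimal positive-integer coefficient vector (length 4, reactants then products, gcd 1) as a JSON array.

Coefficients: [4, 1, 6, 2]

R: 4·0+1·0+6·2 = 12 | 2·6 = 12
A: 4·4+1·0+6·0 = 16 | 2·8 = 16
G: 4·2+1·6+6·0 = 14 | 2·7 = 14
gcd(4,1,6,2) = 1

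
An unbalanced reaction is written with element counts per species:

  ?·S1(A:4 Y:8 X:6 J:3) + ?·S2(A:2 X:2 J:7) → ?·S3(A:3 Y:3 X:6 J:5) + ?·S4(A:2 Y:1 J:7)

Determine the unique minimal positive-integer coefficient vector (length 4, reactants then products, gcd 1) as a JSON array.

Coefficients: [1, 3, 2, 2]

A: 1·4+3·2 = 10 | 2·3+2·2 = 10
Y: 1·8+3·0 = 8 | 2·3+2·1 = 8
X: 1·6+3·2 = 12 | 2·6+2·0 = 12
J: 1·3+3·7 = 24 | 2·5+2·7 = 24
gcd(1,3,2,2) = 1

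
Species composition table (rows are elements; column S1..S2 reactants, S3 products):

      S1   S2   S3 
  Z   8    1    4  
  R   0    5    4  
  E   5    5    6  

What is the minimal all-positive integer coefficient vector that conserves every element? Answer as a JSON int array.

Z: 2·8+4·1 = 20 | 5·4 = 20
R: 2·0+4·5 = 20 | 5·4 = 20
E: 2·5+4·5 = 30 | 5·6 = 30
gcd(2,4,5) = 1

Coefficients: [2, 4, 5]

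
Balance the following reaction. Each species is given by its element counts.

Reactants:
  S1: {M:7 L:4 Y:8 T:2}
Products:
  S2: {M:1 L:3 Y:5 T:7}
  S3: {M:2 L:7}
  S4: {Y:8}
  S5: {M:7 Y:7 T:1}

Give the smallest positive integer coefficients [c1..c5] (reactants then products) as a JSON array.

M: 6·7 = 42 | 1·1+3·2+1·0+5·7 = 42
L: 6·4 = 24 | 1·3+3·7+1·0+5·0 = 24
Y: 6·8 = 48 | 1·5+3·0+1·8+5·7 = 48
T: 6·2 = 12 | 1·7+3·0+1·0+5·1 = 12
gcd(6,1,3,1,5) = 1

Coefficients: [6, 1, 3, 1, 5]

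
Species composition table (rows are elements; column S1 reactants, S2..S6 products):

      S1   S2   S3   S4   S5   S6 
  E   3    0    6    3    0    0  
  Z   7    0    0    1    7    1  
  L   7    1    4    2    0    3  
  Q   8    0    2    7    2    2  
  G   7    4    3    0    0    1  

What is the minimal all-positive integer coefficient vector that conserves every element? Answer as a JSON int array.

Coefficients: [4, 5, 1, 2, 3, 5]

E: 4·3 = 12 | 5·0+1·6+2·3+3·0+5·0 = 12
Z: 4·7 = 28 | 5·0+1·0+2·1+3·7+5·1 = 28
L: 4·7 = 28 | 5·1+1·4+2·2+3·0+5·3 = 28
Q: 4·8 = 32 | 5·0+1·2+2·7+3·2+5·2 = 32
G: 4·7 = 28 | 5·4+1·3+2·0+3·0+5·1 = 28
gcd(4,5,1,2,3,5) = 1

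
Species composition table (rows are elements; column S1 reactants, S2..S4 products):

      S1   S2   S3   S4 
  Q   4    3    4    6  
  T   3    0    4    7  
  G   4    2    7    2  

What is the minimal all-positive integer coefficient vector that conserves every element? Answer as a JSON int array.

Coefficients: [5, 2, 2, 1]

Q: 5·4 = 20 | 2·3+2·4+1·6 = 20
T: 5·3 = 15 | 2·0+2·4+1·7 = 15
G: 5·4 = 20 | 2·2+2·7+1·2 = 20
gcd(5,2,2,1) = 1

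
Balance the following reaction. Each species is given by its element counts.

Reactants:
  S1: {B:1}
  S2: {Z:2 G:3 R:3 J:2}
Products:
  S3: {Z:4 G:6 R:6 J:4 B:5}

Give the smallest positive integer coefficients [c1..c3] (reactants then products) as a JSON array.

Coefficients: [5, 2, 1]

Z: 5·0+2·2 = 4 | 1·4 = 4
G: 5·0+2·3 = 6 | 1·6 = 6
R: 5·0+2·3 = 6 | 1·6 = 6
J: 5·0+2·2 = 4 | 1·4 = 4
B: 5·1+2·0 = 5 | 1·5 = 5
gcd(5,2,1) = 1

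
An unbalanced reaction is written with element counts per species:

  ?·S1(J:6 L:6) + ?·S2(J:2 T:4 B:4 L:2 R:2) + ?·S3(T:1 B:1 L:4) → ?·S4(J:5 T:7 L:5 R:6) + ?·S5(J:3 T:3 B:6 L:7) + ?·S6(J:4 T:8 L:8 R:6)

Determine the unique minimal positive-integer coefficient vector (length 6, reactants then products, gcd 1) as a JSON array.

Coefficients: [2, 6, 6, 1, 5, 1]

J: 2·6+6·2+6·0 = 24 | 1·5+5·3+1·4 = 24
T: 2·0+6·4+6·1 = 30 | 1·7+5·3+1·8 = 30
B: 2·0+6·4+6·1 = 30 | 1·0+5·6+1·0 = 30
L: 2·6+6·2+6·4 = 48 | 1·5+5·7+1·8 = 48
R: 2·0+6·2+6·0 = 12 | 1·6+5·0+1·6 = 12
gcd(2,6,6,1,5,1) = 1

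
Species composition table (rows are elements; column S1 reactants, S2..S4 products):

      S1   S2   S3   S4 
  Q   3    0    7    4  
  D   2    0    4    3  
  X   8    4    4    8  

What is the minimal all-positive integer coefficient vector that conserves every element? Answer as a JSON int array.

Q: 5·3 = 15 | 5·0+1·7+2·4 = 15
D: 5·2 = 10 | 5·0+1·4+2·3 = 10
X: 5·8 = 40 | 5·4+1·4+2·8 = 40
gcd(5,5,1,2) = 1

Coefficients: [5, 5, 1, 2]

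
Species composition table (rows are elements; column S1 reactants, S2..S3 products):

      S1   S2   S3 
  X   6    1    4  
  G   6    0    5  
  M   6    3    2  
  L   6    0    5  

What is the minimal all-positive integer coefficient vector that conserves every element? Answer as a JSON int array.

Coefficients: [5, 6, 6]

X: 5·6 = 30 | 6·1+6·4 = 30
G: 5·6 = 30 | 6·0+6·5 = 30
M: 5·6 = 30 | 6·3+6·2 = 30
L: 5·6 = 30 | 6·0+6·5 = 30
gcd(5,6,6) = 1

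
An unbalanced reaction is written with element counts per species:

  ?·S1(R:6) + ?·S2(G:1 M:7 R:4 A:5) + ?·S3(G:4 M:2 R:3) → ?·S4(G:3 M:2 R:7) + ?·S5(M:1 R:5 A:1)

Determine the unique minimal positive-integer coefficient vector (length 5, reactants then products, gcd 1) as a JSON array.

G: 6·0+1·1+2·4 = 9 | 3·3+5·0 = 9
M: 6·0+1·7+2·2 = 11 | 3·2+5·1 = 11
R: 6·6+1·4+2·3 = 46 | 3·7+5·5 = 46
A: 6·0+1·5+2·0 = 5 | 3·0+5·1 = 5
gcd(6,1,2,3,5) = 1

Coefficients: [6, 1, 2, 3, 5]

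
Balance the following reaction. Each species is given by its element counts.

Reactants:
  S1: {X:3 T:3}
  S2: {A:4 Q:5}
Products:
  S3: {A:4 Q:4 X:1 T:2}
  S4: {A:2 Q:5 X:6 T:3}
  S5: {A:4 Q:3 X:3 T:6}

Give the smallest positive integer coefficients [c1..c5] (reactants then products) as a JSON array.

Coefficients: [6, 5, 3, 2, 1]

A: 6·0+5·4 = 20 | 3·4+2·2+1·4 = 20
Q: 6·0+5·5 = 25 | 3·4+2·5+1·3 = 25
X: 6·3+5·0 = 18 | 3·1+2·6+1·3 = 18
T: 6·3+5·0 = 18 | 3·2+2·3+1·6 = 18
gcd(6,5,3,2,1) = 1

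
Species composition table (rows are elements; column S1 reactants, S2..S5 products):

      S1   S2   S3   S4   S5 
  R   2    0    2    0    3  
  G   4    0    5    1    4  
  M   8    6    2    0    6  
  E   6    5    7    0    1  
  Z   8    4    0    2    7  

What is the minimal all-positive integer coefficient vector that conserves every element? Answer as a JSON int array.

Coefficients: [4, 3, 1, 3, 2]

R: 4·2 = 8 | 3·0+1·2+3·0+2·3 = 8
G: 4·4 = 16 | 3·0+1·5+3·1+2·4 = 16
M: 4·8 = 32 | 3·6+1·2+3·0+2·6 = 32
E: 4·6 = 24 | 3·5+1·7+3·0+2·1 = 24
Z: 4·8 = 32 | 3·4+1·0+3·2+2·7 = 32
gcd(4,3,1,3,2) = 1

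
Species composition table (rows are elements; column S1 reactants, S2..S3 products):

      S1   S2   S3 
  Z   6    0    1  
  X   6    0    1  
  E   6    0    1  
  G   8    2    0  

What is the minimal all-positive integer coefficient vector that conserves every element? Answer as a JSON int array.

Coefficients: [1, 4, 6]

Z: 1·6 = 6 | 4·0+6·1 = 6
X: 1·6 = 6 | 4·0+6·1 = 6
E: 1·6 = 6 | 4·0+6·1 = 6
G: 1·8 = 8 | 4·2+6·0 = 8
gcd(1,4,6) = 1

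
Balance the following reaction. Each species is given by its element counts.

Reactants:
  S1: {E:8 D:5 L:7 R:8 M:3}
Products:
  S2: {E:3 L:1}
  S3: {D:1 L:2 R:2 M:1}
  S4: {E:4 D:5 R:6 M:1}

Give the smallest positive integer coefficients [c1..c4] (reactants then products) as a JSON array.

E: 2·8 = 16 | 4·3+5·0+1·4 = 16
D: 2·5 = 10 | 4·0+5·1+1·5 = 10
L: 2·7 = 14 | 4·1+5·2+1·0 = 14
R: 2·8 = 16 | 4·0+5·2+1·6 = 16
M: 2·3 = 6 | 4·0+5·1+1·1 = 6
gcd(2,4,5,1) = 1

Coefficients: [2, 4, 5, 1]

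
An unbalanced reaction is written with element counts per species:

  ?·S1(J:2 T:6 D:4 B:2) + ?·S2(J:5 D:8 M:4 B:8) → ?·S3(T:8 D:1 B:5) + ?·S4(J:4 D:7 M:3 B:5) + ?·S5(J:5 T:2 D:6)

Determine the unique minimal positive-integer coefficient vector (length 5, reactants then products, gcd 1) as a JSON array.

J: 3·2+3·5 = 21 | 2·0+4·4+1·5 = 21
T: 3·6+3·0 = 18 | 2·8+4·0+1·2 = 18
D: 3·4+3·8 = 36 | 2·1+4·7+1·6 = 36
M: 3·0+3·4 = 12 | 2·0+4·3+1·0 = 12
B: 3·2+3·8 = 30 | 2·5+4·5+1·0 = 30
gcd(3,3,2,4,1) = 1

Coefficients: [3, 3, 2, 4, 1]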